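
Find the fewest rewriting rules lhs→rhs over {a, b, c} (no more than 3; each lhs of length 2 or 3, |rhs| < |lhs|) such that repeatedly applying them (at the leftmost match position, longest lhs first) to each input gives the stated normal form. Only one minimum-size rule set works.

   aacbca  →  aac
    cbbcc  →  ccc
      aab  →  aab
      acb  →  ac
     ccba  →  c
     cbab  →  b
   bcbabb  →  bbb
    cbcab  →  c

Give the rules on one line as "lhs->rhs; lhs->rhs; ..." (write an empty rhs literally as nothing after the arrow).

  | aacbca => aacca => aac
  | cbbcc => cbcc => ccc
  | aab
  | acb => ac

ca->; cb->c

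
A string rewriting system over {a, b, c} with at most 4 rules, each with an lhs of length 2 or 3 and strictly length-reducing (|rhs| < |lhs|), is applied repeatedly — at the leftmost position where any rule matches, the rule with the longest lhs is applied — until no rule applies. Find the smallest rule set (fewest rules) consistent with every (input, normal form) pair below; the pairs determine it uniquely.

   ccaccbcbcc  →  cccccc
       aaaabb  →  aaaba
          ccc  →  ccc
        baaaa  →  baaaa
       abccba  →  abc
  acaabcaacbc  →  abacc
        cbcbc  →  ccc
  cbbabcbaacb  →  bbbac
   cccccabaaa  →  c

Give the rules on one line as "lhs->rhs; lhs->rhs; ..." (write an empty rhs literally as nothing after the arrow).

abb->ba; bab->; ca->b; cb->c

  | ccaccbcbcc => cbccbcbcc => cccbcbcc => ccccbcc => cccccc
  | aaaabb => aaaba
  | ccc
  | baaaa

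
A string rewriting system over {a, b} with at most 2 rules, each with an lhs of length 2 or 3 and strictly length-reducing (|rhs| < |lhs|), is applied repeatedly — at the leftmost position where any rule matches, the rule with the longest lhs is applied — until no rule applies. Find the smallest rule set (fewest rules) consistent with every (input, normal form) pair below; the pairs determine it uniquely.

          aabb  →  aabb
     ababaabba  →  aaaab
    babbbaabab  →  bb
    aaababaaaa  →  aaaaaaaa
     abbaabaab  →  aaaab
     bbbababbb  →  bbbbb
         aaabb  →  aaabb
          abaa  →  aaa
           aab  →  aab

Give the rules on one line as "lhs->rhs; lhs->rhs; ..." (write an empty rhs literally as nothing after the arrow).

  | aabb
  | ababaabba => aabaabba => aaaabba => aaaab
  | babbbaabab => bbbaabab => bbabab => bbab => bb
  | aaababaaaa => aaaabaaaa => aaaaaaaa

aba->aa; ba->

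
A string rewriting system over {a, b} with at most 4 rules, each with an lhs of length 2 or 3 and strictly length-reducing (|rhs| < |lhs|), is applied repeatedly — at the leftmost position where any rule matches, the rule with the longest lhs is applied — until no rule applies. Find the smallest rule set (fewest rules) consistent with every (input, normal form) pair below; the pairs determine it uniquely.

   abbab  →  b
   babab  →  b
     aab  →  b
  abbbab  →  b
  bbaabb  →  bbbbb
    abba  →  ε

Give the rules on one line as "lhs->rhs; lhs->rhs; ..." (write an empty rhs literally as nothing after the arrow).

aa->; ba->a; baa->bb

  | abbab => abab => aab => b
  | babab => abab => aab => b
  | aab => b
  | abbbab => abbab => abab => aab => b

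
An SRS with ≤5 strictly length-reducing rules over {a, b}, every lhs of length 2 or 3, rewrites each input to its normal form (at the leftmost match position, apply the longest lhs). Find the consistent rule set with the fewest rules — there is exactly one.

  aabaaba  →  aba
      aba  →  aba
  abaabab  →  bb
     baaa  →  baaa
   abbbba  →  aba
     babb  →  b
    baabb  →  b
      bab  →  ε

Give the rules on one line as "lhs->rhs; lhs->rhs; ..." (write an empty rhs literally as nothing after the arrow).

aab->bb; bab->; bba->; bbb->

  | aabaaba => bbaaba => aba
  | aba
  | abaabab => abbbab => aab => bb
  | baaa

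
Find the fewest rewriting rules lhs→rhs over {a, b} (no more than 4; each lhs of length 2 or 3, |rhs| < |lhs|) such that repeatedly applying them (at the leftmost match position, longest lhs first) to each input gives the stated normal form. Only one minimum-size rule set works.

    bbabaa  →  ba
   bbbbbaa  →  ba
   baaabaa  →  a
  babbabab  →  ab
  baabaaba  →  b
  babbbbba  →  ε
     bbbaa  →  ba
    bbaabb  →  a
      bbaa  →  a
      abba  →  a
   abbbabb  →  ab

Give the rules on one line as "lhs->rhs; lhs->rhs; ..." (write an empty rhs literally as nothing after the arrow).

aa->a; aba->b; bb->; bbb->ab

  | bbabaa => abaa => ba
  | bbbbbaa => abbbaa => aabaa => abaa => ba
  | baaabaa => baabaa => babaa => bba => a
  | babbabab => baabab => babab => bbb => ab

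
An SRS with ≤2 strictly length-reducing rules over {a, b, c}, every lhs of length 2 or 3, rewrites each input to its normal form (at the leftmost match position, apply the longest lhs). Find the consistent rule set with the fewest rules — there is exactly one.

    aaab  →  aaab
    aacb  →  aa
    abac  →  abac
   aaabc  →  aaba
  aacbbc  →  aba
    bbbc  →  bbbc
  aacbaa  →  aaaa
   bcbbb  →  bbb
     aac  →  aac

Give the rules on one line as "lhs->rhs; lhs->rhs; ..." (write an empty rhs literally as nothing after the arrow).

abc->ba; cb->

  | aaab
  | aacb => aa
  | abac
  | aaabc => aaba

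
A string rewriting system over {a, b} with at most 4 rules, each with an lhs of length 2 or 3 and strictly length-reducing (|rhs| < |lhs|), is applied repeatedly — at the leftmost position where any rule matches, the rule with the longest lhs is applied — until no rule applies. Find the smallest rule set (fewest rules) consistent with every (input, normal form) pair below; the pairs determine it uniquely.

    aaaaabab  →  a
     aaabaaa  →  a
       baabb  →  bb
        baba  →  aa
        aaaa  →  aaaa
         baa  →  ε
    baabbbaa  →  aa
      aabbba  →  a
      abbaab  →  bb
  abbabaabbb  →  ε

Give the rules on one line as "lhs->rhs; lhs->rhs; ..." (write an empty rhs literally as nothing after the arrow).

  | aaaaabab => aaaabab => aaabab => aabab => abab => bab => a
  | aaabaaa => aabaaa => abaaa => baaa => a
  | baabb => bb
  | baba => aa

ab->b; baa->; bab->a; bbb->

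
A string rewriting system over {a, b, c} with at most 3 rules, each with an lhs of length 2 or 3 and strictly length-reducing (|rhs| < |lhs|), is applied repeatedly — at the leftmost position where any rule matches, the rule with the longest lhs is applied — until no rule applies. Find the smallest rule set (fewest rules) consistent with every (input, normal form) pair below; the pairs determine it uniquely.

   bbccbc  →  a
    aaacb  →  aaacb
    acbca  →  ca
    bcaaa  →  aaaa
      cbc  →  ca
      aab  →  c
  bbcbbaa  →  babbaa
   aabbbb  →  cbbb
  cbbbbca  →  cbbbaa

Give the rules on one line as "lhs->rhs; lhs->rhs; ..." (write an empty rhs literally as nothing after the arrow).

  | bbccbc => bacbc => baca => bc => a
  | aaacb
  | acbca => acaa => ca
  | bcaaa => aaaa

aab->c; aca->c; bc->a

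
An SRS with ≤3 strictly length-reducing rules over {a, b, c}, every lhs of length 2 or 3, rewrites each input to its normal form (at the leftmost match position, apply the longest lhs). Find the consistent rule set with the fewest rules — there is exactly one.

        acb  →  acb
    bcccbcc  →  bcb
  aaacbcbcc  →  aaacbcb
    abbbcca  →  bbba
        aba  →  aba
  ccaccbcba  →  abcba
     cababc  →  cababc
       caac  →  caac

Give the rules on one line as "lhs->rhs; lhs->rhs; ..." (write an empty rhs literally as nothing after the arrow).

  | acb
  | bcccbcc => bcbcc => bcb
  | aaacbcbcc => aaacbcb
  | abbbcca => bbbcca => bbba

abb->bb; cc->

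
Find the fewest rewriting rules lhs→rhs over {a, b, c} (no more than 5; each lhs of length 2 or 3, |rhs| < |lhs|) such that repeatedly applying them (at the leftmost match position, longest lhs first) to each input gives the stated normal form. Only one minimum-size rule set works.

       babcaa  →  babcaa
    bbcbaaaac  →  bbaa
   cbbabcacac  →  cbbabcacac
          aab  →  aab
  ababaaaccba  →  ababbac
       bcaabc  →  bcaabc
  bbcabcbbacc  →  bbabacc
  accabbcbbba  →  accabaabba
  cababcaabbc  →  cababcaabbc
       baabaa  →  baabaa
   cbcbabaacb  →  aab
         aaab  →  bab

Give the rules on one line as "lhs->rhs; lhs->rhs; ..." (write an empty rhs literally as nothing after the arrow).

  | babcaa
  | bbcbaaaac => baaaaaac => bbaaaac => bbbaac => bbbcb => bbaa
  | cbbabcacac
  | aab

aaa->ba; aac->cb; bcb->aa; cba->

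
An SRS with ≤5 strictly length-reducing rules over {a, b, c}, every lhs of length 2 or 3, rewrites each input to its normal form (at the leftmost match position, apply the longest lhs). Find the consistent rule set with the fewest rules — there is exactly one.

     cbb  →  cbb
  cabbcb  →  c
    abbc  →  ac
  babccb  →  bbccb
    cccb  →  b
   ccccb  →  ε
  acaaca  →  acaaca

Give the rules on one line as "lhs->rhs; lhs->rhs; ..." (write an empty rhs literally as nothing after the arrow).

  | cbb
  | cabbcb => cacb => c
  | abbc => ac
  | babccb => bbccb

ab->b; abb->a; acb->; ccc->a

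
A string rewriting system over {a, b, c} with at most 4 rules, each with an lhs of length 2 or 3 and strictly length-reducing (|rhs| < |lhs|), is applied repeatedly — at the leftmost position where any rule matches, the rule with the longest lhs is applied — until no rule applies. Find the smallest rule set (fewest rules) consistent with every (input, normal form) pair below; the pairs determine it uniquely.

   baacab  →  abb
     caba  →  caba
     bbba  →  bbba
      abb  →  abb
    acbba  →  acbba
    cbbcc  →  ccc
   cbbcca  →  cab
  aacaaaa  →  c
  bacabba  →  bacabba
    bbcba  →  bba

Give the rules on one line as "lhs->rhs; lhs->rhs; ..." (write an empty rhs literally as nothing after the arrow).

  | baacab => bccab => ccab => abb
  | caba
  | bbba
  | abb

aa->c; bc->; bcc->cc; cca->ab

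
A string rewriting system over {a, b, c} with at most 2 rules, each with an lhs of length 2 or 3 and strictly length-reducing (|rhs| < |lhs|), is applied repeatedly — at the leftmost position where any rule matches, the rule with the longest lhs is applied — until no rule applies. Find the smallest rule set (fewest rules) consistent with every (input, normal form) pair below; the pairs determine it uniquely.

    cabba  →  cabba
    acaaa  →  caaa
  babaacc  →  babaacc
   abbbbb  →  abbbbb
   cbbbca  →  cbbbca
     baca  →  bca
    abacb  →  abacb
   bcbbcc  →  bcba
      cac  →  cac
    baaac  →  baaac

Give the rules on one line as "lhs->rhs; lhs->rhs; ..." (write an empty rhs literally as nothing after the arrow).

  | cabba
  | acaaa => caaa
  | babaacc
  | abbbbb

aca->ca; bcc->a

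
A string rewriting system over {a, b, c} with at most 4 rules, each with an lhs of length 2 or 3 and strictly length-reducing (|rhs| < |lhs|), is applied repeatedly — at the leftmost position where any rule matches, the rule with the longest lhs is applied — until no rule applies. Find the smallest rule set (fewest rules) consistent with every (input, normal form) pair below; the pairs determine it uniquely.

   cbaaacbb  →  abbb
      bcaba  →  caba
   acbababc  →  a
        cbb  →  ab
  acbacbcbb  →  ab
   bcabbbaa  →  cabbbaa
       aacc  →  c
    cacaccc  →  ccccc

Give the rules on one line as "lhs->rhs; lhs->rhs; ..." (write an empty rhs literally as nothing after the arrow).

  | cbaaacbb => aaaacbb => aacbbb => cbbbb => abbb
  | bcaba => caba
  | acbababc => cbababc => aababc => aabac => aabc => aac => cb => a
  | cbb => ab

aac->cb; ac->c; bc->c; cb->a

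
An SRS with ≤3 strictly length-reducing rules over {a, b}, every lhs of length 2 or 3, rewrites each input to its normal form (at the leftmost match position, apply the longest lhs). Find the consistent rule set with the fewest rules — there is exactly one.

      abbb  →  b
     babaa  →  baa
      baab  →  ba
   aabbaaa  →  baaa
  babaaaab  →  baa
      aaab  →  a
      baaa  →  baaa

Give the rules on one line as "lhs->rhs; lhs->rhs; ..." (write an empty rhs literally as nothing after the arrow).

  | abbb => bb => b
  | babaa => baa
  | baab => bba => ba
  | aabbaaa => babaaa => baaa

aab->ba; ab->; bb->b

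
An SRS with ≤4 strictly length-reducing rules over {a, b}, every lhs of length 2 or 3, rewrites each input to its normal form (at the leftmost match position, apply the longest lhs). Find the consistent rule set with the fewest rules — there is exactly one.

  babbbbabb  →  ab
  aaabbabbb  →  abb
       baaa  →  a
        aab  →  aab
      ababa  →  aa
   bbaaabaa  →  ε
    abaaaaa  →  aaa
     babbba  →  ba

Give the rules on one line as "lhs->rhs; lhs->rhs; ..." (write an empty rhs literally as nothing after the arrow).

  | babbbbabb => abbbabb => abbabb => ababb => babb => ab
  | aaabbabbb => aaababbb => aababbb => ababbb => babbb => abb
  | baaa => a
  | aab

aba->ba; baa->; bab->a; bba->ba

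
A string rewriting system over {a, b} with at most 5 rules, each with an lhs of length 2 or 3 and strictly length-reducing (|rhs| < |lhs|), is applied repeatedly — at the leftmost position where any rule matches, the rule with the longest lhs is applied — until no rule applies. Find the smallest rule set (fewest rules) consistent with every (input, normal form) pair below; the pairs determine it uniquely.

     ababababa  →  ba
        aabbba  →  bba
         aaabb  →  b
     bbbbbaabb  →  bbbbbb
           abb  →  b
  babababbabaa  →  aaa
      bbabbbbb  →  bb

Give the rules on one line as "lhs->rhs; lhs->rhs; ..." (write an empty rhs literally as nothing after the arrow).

  | ababababa => babababa => aababa => aba => ba
  | aabbba => bba
  | aaabb => ab => b
  | bbbbbaabb => bbbbbb

aab->; ab->b; abb->b; bab->a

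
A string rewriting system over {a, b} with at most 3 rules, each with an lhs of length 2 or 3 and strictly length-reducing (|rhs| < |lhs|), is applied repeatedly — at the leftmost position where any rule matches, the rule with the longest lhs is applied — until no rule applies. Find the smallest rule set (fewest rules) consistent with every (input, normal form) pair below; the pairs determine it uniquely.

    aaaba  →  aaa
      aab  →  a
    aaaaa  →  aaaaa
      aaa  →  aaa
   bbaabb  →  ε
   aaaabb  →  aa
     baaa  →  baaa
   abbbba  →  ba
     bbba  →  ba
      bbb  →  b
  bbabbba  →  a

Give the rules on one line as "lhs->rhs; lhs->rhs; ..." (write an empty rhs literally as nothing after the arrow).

ab->; bb->

  | aaaba => aaa
  | aab => a
  | aaaaa
  | aaa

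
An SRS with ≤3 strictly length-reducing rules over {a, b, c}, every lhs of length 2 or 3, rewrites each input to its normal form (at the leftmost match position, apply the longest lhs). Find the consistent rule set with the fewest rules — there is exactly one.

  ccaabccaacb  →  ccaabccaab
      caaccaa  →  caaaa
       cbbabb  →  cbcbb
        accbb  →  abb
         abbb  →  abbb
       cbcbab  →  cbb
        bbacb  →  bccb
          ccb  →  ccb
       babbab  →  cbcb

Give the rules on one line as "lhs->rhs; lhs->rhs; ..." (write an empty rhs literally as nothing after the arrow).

  | ccaabccaacb => ccaabccaab
  | caaccaa => caacaa => caaaa
  | cbbabb => cbcbb
  | accbb => acbb => abb

ac->a; ba->c; cba->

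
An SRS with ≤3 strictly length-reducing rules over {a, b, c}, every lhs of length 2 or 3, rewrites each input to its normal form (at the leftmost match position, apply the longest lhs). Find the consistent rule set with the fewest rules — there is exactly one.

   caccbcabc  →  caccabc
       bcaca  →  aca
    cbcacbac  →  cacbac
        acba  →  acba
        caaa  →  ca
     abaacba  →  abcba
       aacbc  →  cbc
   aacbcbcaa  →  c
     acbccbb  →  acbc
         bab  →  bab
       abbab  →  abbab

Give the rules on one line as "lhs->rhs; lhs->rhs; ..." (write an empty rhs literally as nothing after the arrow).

aa->; bca->a; cbb->

  | caccbcabc => caccabc
  | bcaca => aca
  | cbcacbac => cacbac
  | acba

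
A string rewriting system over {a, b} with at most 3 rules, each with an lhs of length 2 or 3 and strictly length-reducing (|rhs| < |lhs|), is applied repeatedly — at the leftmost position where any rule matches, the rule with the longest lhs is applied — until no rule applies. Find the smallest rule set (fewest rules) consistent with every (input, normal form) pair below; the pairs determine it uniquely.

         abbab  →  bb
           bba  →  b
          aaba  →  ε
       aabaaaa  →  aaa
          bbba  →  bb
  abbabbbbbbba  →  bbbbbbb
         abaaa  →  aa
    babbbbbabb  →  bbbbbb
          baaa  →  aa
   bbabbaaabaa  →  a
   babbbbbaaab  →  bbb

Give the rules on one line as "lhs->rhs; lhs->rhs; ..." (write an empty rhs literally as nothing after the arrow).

ab->b; ba->

  | abbab => bbab => bb
  | bba => b
  | aaba => aba => ba => ε
  | aabaaaa => abaaaa => baaaa => aaa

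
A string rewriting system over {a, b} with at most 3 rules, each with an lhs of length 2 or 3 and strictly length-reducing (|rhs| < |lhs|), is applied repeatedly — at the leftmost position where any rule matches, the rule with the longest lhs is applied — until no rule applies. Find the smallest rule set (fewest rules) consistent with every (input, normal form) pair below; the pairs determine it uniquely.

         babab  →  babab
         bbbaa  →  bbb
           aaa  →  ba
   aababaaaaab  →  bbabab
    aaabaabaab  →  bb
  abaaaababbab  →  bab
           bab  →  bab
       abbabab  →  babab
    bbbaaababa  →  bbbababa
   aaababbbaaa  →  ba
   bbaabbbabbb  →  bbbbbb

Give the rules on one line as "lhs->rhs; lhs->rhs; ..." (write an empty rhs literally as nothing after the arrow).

aa->b; abb->aa; baa->b

  | babab
  | bbbaa => bbb
  | aaa => ba
  | aababaaaaab => bbabaaaaab => bbabaaab => bbabab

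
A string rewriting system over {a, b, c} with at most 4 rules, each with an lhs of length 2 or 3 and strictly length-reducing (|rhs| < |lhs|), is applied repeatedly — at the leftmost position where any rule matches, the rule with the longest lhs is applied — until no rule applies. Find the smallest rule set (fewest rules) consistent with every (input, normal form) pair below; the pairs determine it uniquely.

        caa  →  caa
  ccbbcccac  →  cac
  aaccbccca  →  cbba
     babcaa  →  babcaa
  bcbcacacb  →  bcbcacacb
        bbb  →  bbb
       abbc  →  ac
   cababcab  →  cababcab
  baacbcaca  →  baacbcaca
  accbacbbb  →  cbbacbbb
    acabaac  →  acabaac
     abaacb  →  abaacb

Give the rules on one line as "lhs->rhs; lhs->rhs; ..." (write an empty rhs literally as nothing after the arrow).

  | caa
  | ccbbcccac => bbbcccac => bcccac => bbcac => cac
  | aaccbccca => acbbccca => acccca => cbcca => cbba
  | babcaa

acc->cb; bbc->c; cc->b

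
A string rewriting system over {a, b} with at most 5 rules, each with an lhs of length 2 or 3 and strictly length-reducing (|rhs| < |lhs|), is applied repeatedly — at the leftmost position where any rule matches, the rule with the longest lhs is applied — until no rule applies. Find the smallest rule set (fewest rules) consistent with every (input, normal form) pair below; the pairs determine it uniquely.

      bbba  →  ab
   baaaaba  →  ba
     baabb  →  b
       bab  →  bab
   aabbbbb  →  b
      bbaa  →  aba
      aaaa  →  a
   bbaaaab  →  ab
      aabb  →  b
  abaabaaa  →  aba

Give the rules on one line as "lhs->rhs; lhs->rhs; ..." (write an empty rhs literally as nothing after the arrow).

aa->a; aab->; bb->b; bba->ab

  | bbba => bba => ab
  | baaaaba => baaaba => baaba => ba
  | baabb => bb => b
  | bab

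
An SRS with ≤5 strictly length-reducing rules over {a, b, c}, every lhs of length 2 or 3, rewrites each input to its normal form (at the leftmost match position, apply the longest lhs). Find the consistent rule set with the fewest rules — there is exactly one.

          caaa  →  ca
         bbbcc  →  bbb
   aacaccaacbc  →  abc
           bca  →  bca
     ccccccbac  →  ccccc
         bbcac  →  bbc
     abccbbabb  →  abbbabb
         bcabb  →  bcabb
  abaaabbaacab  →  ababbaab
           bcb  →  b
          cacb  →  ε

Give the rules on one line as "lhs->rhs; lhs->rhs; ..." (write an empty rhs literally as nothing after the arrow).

  | caaa => ca
  | bbbcc => bbb
  | aacaccaacbc => aaccaacbc => acaacbc => aacbc => abc
  | bca

aaa->a; ac->; bcc->b; cb->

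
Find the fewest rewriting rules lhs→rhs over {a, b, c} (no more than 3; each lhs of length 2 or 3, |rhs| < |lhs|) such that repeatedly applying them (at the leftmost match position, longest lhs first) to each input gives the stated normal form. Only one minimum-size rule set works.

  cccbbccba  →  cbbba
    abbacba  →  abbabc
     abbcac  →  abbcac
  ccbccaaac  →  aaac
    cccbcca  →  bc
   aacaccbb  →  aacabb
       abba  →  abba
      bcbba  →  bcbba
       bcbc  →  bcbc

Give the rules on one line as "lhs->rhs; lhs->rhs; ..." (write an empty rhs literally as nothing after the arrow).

  | cccbbccba => cbbccba => cbbba
  | abbacba => abbabc
  | abbcac
  | ccbccaaac => bccaaac => baaac => aaac

baa->aa; cba->bc; cc->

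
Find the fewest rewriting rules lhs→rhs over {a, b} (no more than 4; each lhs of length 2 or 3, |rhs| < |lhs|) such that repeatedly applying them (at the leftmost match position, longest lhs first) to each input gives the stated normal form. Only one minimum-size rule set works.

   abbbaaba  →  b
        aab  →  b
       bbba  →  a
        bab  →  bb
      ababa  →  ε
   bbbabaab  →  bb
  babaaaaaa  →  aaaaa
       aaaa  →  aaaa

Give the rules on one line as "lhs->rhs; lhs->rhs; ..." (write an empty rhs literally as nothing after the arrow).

  | abbbaaba => bbbaaba => aaba => aba => ba => b
  | aab => ab => b
  | bbba => a
  | bab => bb

ab->b; ba->b; bba->; bbb->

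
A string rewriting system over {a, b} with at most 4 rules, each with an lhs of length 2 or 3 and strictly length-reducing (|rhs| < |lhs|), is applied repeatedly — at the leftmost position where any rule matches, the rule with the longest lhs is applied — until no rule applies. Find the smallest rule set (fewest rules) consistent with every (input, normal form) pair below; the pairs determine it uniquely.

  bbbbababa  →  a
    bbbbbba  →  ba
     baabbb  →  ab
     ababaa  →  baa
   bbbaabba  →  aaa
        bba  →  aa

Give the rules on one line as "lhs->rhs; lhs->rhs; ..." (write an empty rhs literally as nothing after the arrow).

  | bbbbababa => abbababa => aaababa => aaba => a
  | bbbbbba => abbbba => aabba => ba
  | baabbb => bbb => ab
  | ababaa => baa

aab->; aba->; bb->a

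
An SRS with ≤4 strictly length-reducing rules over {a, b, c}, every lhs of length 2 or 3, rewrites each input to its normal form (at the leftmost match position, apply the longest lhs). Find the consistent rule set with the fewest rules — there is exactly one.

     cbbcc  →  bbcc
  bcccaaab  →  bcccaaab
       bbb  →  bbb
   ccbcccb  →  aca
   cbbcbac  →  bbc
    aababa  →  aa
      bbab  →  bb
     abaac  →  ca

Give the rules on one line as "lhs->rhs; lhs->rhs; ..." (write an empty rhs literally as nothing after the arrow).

  | cbbcc => bbcc
  | bcccaaab
  | bbb
  | ccbcccb => acccb => aca

aac->ca; ba->; cb->b; ccb->a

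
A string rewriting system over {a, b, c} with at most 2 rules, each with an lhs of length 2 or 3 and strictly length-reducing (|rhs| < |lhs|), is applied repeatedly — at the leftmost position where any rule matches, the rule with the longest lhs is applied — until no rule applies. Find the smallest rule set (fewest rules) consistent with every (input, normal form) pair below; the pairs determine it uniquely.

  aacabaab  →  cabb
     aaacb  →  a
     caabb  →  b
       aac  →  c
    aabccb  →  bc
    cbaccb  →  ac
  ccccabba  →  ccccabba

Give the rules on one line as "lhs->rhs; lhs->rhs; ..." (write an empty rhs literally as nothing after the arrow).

  | aacabaab => cabaab => cabb
  | aaacb => acb => a
  | caabb => cbb => b
  | aac => c

aa->; cb->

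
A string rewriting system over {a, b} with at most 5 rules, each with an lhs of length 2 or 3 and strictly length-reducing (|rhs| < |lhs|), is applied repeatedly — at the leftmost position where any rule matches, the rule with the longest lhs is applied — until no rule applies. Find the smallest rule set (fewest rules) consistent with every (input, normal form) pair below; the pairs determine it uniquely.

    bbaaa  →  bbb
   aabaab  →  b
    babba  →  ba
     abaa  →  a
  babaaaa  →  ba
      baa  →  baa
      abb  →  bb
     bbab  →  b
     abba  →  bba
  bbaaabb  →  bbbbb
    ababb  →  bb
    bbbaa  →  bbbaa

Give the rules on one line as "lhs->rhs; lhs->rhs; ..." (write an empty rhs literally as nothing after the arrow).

  | bbaaa => bbb
  | aabaab => aab => ab => b
  | babba => ba
  | abaa => a

aaa->b; ab->b; aba->; bab->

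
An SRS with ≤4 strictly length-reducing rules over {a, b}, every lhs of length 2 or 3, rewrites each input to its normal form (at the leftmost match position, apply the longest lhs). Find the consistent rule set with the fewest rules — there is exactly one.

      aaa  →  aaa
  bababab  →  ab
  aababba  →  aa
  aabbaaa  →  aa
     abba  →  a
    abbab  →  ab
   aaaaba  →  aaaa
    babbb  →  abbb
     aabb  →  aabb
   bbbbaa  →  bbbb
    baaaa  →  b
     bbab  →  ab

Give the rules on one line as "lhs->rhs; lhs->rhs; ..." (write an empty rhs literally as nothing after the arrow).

aba->a; ba->a; baa->b

  | aaa
  | bababab => ababab => abab => ab
  | aababba => aabba => aaba => aa
  | aabbaaa => aabba => aaba => aa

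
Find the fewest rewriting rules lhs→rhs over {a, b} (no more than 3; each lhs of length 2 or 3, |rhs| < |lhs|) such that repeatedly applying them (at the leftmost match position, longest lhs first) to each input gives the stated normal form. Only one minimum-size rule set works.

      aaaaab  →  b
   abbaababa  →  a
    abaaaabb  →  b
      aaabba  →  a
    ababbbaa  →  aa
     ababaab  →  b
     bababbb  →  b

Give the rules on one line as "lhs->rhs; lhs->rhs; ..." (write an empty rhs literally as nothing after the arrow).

ab->b; bb->

  | aaaaab => aaaab => aaab => aab => ab => b
  | abbaababa => bbaababa => aababa => ababa => baba => bba => a
  | abaaaabb => baaaabb => baaabb => baabb => babb => bbb => b
  | aaabba => aabba => abba => bba => a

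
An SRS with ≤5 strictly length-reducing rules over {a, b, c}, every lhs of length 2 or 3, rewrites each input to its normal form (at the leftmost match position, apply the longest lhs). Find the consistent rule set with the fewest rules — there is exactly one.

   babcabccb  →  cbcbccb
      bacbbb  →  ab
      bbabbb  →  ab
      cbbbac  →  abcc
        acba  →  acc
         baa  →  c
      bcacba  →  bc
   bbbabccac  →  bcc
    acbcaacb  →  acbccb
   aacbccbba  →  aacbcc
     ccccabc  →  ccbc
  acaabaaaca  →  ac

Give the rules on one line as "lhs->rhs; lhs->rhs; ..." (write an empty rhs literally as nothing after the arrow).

  | babcabccb => cbcabccb => cbcbccb
  | bacbbb => ccbbb => cabb => cbb => ab
  | bbabbb => bcbbb => babb => cbb => ab
  | cbbbac => abbac => abcc

ba->c; ca->c; cbb->ab; ccc->ba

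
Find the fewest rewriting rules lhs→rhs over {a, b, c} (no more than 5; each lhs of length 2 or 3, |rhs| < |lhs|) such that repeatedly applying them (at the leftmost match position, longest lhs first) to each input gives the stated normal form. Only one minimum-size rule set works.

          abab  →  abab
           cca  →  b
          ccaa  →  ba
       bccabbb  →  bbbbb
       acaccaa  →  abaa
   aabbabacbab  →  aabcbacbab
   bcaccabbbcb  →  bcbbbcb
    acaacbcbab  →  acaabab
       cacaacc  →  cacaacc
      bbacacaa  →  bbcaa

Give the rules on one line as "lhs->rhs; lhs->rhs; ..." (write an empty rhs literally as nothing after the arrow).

  | abab
  | cca => b
  | ccaa => ba
  | bccabbb => bbbbb

bba->bc; cab->ba; cbc->; cca->b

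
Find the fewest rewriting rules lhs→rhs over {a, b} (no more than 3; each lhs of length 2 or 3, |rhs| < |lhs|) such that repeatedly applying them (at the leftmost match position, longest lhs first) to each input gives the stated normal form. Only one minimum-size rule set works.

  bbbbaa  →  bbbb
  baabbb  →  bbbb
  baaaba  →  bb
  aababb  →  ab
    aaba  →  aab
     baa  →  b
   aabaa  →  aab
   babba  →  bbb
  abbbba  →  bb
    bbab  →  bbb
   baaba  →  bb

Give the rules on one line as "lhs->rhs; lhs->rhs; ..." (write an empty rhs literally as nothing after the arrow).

  | bbbbaa => bbbba => bbbb
  | baabbb => babbb => bbbb
  | baaaba => baaba => baba => bba => bb
  | aababb => aabbb => ab

abb->; ba->b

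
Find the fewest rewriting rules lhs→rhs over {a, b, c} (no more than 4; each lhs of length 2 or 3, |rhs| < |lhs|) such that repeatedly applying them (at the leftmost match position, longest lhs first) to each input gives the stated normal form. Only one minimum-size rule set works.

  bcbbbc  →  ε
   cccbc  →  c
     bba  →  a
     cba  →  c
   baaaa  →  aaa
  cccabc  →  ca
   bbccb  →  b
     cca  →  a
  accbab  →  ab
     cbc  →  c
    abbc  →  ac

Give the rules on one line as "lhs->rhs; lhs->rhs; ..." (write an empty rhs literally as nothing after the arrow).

  | bcbbbc => bbbc => bc => ε
  | cccbc => cbc => c
  | bba => a
  | cba => c

ba->; bb->; bc->; cc->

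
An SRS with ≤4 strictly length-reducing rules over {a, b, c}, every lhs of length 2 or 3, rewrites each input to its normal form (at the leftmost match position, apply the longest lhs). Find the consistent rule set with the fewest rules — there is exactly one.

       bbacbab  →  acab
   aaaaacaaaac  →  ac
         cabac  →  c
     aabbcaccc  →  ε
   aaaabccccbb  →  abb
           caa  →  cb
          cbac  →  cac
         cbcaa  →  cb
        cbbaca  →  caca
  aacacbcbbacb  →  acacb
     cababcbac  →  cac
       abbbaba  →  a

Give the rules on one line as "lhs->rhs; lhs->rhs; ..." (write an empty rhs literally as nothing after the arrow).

aa->b; ba->a; bc->; cc->a

  | bbacbab => bacbab => acbab => acab
  | aaaaacaaaac => baaacaaaac => aaacaaaac => bacaaaac => acaaaac => acbaac => acaac => acbc => ac
  | cabac => caac => cbc => c
  | aabbcaccc => bbbcaccc => bbaccc => baccc => accc => aac => bc => ε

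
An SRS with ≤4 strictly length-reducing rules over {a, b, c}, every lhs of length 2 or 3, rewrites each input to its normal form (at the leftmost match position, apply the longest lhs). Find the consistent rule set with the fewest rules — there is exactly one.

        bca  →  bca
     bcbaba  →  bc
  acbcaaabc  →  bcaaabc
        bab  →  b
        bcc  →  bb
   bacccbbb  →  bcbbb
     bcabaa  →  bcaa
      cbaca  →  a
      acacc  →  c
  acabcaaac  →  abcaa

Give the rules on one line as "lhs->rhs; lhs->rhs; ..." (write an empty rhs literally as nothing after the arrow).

  | bca
  | bcbaba => bcba => bc
  | acbcaaabc => bcaaabc
  | bab => b

ac->; ba->; cc->b; cca->a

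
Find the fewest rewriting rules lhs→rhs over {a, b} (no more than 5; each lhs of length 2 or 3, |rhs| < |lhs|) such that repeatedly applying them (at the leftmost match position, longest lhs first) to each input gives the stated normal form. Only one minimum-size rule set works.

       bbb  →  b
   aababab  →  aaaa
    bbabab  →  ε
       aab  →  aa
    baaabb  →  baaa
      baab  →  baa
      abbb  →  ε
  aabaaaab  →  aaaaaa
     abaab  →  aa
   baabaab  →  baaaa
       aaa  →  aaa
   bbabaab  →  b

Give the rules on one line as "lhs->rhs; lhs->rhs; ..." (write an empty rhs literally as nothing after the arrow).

  | bbb => b
  | aababab => aaabab => aaaab => aaaa
  | bbabab => bbab => bb => ε
  | aab => aa

aab->aa; ab->; bb->; bba->b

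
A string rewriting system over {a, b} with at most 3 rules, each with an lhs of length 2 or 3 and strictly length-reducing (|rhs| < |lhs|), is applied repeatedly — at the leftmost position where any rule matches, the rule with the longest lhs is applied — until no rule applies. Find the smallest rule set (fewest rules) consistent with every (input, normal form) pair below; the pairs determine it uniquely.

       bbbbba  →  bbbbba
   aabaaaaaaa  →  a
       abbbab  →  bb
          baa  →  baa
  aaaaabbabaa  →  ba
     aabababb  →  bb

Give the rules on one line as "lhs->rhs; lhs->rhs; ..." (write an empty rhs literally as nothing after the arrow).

  | bbbbba
  | aabaaaaaaa => aaaaaaa => aaaaa => aaa => a
  | abbbab => bbab => bb
  | baa

aaa->a; ab->; aba->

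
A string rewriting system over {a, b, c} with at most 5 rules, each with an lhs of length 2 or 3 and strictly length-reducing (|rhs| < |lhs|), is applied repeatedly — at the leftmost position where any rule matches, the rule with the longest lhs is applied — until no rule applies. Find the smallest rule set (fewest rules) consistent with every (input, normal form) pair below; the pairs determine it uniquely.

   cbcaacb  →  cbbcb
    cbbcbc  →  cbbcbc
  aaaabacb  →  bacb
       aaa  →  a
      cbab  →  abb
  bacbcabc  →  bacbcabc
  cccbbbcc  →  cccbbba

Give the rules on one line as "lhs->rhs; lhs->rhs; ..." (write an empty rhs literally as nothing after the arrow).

  | cbcaacb => cbbcb
  | cbbcbc
  | aaaabacb => aabacb => bacb
  | aaa => a

aa->; bcc->ba; caa->b; cba->ab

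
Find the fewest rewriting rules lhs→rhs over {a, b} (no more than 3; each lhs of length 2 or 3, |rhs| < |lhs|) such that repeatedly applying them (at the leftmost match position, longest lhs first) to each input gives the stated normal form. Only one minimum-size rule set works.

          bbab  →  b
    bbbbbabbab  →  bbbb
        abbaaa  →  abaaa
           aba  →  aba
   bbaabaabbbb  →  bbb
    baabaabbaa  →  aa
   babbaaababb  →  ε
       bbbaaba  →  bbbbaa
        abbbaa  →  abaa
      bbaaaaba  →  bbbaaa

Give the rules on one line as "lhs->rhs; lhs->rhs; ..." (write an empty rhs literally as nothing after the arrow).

aab->ba; abb->ab; bab->

  | bbab => b
  | bbbbbabbab => bbbbbab => bbbb
  | abbaaa => abaaa
  | aba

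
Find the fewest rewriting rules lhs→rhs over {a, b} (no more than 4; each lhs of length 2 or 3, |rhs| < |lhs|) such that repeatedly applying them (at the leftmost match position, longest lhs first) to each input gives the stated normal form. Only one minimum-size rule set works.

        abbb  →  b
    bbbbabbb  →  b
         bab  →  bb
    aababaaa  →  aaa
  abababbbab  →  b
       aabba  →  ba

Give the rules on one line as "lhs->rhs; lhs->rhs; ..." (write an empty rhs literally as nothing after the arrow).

  | abbb => bbb => ab => b
  | bbbbabbb => abbabbb => bbabbb => bbbbb => abbb => bbb => ab => b
  | bab => bb
  | aababaaa => abaaa => aaa

aab->; ab->b; aba->a; bbb->ab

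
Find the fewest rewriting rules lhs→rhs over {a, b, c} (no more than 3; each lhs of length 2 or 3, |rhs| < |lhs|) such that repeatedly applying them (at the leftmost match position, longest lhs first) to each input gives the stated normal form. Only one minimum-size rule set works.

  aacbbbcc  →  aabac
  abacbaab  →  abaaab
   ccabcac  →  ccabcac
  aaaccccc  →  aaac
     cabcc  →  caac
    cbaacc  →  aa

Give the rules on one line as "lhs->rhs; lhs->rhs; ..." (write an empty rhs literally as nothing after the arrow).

  | aacbbbcc => aabbcc => aabac
  | abacbaab => abaaab
  | ccabcac
  | aaaccccc => aaaccc => aaac

acc->a; bcc->ac; cb->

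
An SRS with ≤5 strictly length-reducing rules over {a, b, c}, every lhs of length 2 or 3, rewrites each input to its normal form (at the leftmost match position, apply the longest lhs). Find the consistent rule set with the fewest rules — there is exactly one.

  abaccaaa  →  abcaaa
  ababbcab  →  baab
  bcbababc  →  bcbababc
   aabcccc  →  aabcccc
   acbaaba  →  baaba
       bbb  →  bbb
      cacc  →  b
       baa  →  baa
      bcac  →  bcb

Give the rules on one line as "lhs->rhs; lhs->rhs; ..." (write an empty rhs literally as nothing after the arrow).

  | abaccaaa => abcaaa
  | ababbcab => abbacab => baacab => baab
  | bcbababc
  | aabcccc

abb->ba; ac->; cac->cb; cbc->b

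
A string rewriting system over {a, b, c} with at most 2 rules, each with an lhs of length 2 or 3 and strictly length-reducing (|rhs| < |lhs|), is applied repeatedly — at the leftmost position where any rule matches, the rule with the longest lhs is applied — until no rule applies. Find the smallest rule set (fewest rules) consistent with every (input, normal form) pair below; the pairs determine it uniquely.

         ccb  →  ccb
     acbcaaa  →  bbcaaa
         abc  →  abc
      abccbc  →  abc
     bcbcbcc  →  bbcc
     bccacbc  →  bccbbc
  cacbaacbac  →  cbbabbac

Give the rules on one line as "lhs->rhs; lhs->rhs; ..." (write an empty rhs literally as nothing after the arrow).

acb->bb; cbc->

  | ccb
  | acbcaaa => bbcaaa
  | abc
  | abccbc => abc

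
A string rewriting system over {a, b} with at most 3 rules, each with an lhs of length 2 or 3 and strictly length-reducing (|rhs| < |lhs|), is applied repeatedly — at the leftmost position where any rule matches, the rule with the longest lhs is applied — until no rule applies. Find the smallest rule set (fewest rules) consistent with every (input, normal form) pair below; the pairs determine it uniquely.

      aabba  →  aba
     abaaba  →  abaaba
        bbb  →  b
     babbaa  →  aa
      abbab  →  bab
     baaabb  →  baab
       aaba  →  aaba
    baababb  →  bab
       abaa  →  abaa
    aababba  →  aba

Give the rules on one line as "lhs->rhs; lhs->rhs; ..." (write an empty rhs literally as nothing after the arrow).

  | aabba => aba
  | abaaba
  | bbb => b
  | babbaa => bbaa => aa

abb->b; bb->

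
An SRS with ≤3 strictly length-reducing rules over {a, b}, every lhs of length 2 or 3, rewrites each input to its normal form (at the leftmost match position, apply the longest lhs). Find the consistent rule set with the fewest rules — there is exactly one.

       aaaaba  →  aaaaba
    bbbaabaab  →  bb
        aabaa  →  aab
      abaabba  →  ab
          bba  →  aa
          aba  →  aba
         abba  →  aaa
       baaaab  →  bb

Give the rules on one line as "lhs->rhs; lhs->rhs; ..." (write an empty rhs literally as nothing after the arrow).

baa->b; bab->b; bba->aa

  | aaaaba
  | bbbaabaab => baaabaab => babaab => baab => bb
  | aabaa => aab
  | abaabba => abbba => abaa => ab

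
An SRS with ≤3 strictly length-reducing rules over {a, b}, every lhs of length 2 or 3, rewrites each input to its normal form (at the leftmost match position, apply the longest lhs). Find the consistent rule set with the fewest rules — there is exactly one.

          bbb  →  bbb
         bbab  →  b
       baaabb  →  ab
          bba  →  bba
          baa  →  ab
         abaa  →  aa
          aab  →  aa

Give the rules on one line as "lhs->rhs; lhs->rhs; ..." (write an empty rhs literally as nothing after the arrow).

  | bbb
  | bbab => b
  | baaabb => ababb => ab
  | bba

aab->aa; baa->ab; bab->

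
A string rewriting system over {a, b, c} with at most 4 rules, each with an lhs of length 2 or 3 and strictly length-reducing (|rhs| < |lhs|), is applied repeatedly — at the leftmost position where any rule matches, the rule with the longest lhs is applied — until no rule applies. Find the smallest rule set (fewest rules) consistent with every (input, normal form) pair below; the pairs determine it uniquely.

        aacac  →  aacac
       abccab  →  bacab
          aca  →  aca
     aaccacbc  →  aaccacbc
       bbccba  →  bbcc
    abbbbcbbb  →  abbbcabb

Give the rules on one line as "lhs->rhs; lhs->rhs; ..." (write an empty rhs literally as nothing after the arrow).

abc->ba; bcb->ca; cba->c

  | aacac
  | abccab => bacab
  | aca
  | aaccacbc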